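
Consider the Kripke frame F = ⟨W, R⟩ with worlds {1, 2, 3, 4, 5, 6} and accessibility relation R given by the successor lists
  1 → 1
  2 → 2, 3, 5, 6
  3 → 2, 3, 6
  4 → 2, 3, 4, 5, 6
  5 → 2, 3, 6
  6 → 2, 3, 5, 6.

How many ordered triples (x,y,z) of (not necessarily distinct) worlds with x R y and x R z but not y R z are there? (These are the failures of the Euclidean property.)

Enumerating: (2,3,5), (2,5,5), (4,2,4), (4,3,4), (4,3,5), (4,5,4), (4,5,5), (4,6,4), (6,3,5), (6,5,5).

10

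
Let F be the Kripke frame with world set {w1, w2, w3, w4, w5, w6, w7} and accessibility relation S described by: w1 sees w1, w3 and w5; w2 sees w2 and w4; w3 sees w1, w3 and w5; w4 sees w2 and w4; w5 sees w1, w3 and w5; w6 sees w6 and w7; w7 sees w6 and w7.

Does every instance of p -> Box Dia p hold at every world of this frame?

Yes

By correspondence theory, B is valid on a frame iff S is symmetric.
Symmetric: yes — every pair in S has its reverse in S.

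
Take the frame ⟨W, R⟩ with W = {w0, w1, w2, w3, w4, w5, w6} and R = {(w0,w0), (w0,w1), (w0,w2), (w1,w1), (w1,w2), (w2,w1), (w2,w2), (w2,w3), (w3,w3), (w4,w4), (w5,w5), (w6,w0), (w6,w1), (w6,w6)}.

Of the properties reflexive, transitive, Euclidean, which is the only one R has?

Reflexive: yes — every world is R-related to itself.
Transitive: no — w0 R w2 and w2 R w3, but not w0 R w3.
Euclidean: no — w2 R w1 and w2 R w3, but not w1 R w3.
Only reflexive holds.

reflexive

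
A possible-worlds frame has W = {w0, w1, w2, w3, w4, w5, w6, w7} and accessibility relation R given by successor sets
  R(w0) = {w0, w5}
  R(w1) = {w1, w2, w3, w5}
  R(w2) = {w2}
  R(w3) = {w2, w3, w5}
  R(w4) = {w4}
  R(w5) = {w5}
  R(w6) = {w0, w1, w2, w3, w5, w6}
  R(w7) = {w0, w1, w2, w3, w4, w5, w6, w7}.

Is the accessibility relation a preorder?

Reflexive: yes — every world is R-related to itself.
Transitive: yes — every two-step R-path is closed by a direct edge.
So R is a preorder.

Yes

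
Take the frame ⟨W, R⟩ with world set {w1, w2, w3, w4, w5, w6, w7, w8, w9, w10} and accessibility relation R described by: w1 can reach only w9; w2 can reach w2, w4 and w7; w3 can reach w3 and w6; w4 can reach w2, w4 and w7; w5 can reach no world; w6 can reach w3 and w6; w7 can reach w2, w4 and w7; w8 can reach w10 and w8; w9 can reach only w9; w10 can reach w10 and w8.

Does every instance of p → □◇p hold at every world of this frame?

No

By correspondence theory, B is valid on a frame iff R is symmetric.
Symmetric: no — w1 R w9 but not w9 R w1.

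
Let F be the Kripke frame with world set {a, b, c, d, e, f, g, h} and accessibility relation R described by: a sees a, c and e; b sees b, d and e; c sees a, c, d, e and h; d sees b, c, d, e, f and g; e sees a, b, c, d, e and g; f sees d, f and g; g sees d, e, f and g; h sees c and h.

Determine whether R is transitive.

Transitive: no — a R c and c R d, but not a R d.

No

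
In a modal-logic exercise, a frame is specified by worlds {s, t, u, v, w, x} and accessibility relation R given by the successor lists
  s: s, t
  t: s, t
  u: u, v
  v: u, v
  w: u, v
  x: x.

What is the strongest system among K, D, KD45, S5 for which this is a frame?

KD45

Serial (axiom D): yes — every world has a successor (e.g. s R s).
Euclidean (axiom 5): yes — any two successors of a common world are R-related.
Transitive (axiom 4): yes — every two-step R-path is closed by a direct edge.
Reflexive (axiom T): no — w is not related to itself.
So F validates K, D, KD45; S5 would additionally require R to be reflexive. The strongest is KD45.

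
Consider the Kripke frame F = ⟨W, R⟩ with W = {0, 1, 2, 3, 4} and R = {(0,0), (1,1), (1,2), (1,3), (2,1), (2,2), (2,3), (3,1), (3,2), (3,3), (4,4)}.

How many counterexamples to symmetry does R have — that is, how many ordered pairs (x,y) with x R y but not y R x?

0

R is symmetric; there are no such tuples.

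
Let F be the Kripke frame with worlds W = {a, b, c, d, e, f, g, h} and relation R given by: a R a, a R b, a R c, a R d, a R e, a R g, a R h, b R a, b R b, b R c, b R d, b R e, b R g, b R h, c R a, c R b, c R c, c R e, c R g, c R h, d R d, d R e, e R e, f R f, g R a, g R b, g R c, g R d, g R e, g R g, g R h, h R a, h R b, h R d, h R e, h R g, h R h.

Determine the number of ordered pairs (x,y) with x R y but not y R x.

Enumerating: (a,d), (a,e), (b,d), (b,e), (c,e), (c,h), (d,e), (g,d), (g,e), (h,d), (h,e).

11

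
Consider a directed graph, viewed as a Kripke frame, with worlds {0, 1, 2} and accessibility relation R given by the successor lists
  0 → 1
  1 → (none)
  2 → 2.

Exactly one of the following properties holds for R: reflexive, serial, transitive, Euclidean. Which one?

transitive

Reflexive: no — 0 is not related to itself.
Serial: no — 1 has no R-successor.
Transitive: yes — every two-step R-path is closed by a direct edge.
Euclidean: no — 0 R 1 and 0 R 1, but not 1 R 1.
Only transitive holds.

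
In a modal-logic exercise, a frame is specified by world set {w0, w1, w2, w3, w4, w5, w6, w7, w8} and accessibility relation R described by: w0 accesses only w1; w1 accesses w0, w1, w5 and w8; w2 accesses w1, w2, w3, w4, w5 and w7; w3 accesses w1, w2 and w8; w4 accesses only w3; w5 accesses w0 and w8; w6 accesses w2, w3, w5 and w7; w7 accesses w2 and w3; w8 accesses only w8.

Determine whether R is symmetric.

Symmetric: no — w1 R w5 but not w5 R w1.

No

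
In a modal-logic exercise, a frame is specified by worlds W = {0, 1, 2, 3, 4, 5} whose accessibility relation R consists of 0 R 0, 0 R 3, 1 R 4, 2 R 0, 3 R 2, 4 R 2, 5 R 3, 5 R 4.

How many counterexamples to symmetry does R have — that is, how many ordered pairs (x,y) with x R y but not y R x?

7

Enumerating: (0,3), (1,4), (2,0), (3,2), (4,2), (5,3), (5,4).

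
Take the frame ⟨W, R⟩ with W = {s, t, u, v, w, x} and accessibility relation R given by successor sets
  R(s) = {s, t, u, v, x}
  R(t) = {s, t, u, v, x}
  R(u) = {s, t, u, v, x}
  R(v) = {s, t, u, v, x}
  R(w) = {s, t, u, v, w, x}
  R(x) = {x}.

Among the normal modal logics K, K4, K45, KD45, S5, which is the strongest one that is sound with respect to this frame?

Transitive (axiom 4): yes — every two-step R-path is closed by a direct edge.
Euclidean (axiom 5): no — s R x and s R t, but not x R t.
Serial (axiom D): yes — every world has a successor (e.g. s R s).
Reflexive (axiom T): yes — every world is R-related to itself.
So F validates K, K4; K45 would additionally require R to be Euclidean. The strongest is K4.

K4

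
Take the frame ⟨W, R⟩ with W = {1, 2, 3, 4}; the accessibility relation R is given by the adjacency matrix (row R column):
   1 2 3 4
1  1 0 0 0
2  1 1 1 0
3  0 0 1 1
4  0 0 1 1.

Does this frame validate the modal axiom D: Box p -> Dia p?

Yes

The schema D characterises exactly the serial frames.
Serial: yes — every world has a successor (e.g. 1 R 1).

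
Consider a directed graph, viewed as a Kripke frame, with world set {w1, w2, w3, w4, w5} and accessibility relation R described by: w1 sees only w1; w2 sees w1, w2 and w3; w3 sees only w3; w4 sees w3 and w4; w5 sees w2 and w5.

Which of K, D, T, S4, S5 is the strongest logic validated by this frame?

T

Serial (axiom D): yes — every world has a successor (e.g. w1 R w1).
Reflexive (axiom T): yes — every world is R-related to itself.
Transitive (axiom 4): no — w5 R w2 and w2 R w1, but not w5 R w1.
Euclidean (axiom 5): no — w2 R w1 and w2 R w3, but not w1 R w3.
So F validates K, D, T; S4 would additionally require R to be transitive. The strongest is T.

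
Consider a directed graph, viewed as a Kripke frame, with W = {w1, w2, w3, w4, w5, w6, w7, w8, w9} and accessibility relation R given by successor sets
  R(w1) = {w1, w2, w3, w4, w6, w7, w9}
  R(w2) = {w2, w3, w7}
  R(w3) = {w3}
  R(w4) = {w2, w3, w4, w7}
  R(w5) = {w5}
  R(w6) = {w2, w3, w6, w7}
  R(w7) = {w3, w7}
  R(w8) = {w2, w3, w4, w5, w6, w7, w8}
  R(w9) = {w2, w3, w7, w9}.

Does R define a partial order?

Reflexive: yes — every world is R-related to itself.
Transitive: yes — every two-step R-path is closed by a direct edge.
Antisymmetric: yes — no distinct pair is related both ways.
So R is a partial order.

Yes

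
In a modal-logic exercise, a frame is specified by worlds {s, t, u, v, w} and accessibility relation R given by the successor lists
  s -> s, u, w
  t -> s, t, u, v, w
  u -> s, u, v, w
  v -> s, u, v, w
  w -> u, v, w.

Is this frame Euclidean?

No

Euclidean: no — t R s and t R v, but not s R v.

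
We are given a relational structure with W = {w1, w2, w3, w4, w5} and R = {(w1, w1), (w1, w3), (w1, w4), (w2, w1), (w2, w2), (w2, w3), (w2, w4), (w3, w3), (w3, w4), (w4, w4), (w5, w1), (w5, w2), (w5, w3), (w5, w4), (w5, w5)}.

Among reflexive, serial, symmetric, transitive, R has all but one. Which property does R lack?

symmetric

Reflexive: yes — every world is R-related to itself.
Serial: yes — every world has a successor (e.g. w1 R w1).
Symmetric: no — w1 R w3 but not w3 R w1.
Transitive: yes — every two-step R-path is closed by a direct edge.
Only symmetric fails.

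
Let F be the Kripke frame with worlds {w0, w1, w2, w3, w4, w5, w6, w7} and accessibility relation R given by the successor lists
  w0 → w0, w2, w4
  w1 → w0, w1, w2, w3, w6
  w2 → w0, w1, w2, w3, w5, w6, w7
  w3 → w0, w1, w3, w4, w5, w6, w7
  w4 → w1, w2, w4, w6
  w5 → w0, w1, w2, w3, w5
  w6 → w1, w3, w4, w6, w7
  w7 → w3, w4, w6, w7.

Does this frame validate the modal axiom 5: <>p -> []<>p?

By correspondence theory, 5 is valid on a frame iff R is Euclidean.
Euclidean: no — w0 R w2 and w0 R w4, but not w2 R w4.

No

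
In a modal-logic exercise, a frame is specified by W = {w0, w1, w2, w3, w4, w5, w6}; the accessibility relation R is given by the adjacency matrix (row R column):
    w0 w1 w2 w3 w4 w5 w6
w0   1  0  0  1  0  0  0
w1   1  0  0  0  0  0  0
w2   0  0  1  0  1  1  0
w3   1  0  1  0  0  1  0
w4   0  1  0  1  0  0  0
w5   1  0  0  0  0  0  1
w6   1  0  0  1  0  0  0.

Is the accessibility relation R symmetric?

No

Symmetric: no — w1 R w0 but not w0 R w1.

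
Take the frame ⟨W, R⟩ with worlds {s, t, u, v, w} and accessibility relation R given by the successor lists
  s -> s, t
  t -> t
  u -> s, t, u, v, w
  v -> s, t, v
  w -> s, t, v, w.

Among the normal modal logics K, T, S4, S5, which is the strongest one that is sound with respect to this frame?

S4

Reflexive (axiom T): yes — every world is R-related to itself.
Transitive (axiom 4): yes — every two-step R-path is closed by a direct edge.
Euclidean (axiom 5): no — u R s and u R v, but not s R v.
So F validates K, T, S4; S5 would additionally require R to be Euclidean. The strongest is S4.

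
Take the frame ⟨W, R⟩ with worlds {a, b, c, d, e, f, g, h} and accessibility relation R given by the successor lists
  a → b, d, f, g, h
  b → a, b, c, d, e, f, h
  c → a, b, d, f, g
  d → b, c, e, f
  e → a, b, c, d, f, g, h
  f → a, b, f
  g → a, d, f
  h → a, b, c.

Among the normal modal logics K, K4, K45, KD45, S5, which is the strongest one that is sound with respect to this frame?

K

Transitive (axiom 4): no — a R b and b R c, but not a R c.
Euclidean (axiom 5): no — a R b and a R g, but not b R g.
Serial (axiom D): yes — every world has a successor (e.g. a R b).
Reflexive (axiom T): no — a is not related to itself.
So F validates K; K4 would additionally require R to be transitive. The strongest is K.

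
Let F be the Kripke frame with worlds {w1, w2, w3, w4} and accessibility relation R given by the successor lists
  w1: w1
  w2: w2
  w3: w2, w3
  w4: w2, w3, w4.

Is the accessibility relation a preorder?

Reflexive: yes — every world is R-related to itself.
Transitive: yes — every two-step R-path is closed by a direct edge.
So R is a preorder.

Yes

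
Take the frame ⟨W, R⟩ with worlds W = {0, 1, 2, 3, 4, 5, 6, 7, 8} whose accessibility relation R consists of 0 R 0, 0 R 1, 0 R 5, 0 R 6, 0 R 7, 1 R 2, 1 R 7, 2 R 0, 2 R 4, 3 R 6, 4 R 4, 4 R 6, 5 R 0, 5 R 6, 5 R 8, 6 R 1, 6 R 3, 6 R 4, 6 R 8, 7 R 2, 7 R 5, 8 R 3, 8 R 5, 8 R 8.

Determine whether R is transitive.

Transitive: no — 0 R 1 and 1 R 2, but not 0 R 2.

No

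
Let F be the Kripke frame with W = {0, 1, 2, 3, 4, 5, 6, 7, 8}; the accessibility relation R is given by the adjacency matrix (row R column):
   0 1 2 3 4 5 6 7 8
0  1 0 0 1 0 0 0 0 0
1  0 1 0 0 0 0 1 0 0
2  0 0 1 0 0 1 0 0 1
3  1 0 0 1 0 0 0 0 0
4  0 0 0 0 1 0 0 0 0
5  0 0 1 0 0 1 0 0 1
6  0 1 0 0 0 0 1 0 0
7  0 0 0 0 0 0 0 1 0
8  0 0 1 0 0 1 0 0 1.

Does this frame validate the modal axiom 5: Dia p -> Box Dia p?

Yes

The schema 5 characterises exactly the Euclidean frames.
Euclidean: yes — any two successors of a common world are R-related.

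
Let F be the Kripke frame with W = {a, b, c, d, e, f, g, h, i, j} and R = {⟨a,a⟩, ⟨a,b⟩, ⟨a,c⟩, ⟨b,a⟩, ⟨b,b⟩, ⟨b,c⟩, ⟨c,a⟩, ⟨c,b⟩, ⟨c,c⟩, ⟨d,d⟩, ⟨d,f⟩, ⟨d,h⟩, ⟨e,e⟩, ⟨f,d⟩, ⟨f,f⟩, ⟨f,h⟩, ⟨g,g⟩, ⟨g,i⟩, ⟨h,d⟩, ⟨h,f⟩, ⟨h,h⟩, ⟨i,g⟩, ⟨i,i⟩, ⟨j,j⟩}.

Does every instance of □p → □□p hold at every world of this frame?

Yes

The schema 4 characterises exactly the transitive frames.
Transitive: yes — every two-step R-path is closed by a direct edge.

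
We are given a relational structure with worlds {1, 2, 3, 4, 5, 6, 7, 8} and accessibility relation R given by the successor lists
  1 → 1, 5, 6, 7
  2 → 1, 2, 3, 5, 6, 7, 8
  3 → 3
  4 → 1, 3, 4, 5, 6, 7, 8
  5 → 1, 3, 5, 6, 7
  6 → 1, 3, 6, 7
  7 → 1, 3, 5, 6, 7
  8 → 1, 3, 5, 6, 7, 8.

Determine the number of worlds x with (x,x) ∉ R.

0

R is reflexive; there are no such worlds.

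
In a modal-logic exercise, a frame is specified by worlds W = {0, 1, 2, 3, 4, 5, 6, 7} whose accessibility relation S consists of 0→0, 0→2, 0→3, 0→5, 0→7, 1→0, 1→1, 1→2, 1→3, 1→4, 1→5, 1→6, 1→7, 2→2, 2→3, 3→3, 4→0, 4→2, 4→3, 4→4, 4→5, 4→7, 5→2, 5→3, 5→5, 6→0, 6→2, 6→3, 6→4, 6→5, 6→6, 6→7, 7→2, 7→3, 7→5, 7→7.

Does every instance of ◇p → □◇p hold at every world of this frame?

No

By correspondence theory, 5 is valid on a frame iff S is Euclidean.
Euclidean: no — 0 S 2 and 0 S 5, but not 2 S 5.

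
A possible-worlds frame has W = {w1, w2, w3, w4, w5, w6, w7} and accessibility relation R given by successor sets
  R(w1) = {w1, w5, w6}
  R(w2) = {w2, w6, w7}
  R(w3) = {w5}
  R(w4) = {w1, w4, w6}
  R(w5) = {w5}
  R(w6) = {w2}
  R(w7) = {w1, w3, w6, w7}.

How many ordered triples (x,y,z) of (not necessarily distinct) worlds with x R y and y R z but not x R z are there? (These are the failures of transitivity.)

Enumerating: (w1,w6,w2), (w2,w7,w1), (w2,w7,w3), (w4,w1,w5), (w4,w6,w2), (w6,w2,w6), (w6,w2,w7), (w7,w1,w5), (w7,w3,w5), (w7,w6,w2).

10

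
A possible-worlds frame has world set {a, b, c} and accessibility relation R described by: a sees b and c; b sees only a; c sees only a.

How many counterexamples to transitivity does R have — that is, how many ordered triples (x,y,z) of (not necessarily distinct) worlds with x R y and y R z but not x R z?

6

Enumerating: (a,b,a), (a,c,a), (b,a,b), (b,a,c), (c,a,b), (c,a,c).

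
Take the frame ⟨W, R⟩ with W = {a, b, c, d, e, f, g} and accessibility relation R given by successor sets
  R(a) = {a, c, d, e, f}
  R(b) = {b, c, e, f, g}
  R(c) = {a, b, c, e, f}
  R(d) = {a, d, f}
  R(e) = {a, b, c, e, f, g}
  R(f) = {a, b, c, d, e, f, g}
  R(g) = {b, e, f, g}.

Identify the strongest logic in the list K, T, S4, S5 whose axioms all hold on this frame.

T

Reflexive (axiom T): yes — every world is R-related to itself.
Transitive (axiom 4): no — a R c and c R b, but not a R b.
Euclidean (axiom 5): no — a R c and a R d, but not c R d.
So F validates K, T; S4 would additionally require R to be transitive. The strongest is T.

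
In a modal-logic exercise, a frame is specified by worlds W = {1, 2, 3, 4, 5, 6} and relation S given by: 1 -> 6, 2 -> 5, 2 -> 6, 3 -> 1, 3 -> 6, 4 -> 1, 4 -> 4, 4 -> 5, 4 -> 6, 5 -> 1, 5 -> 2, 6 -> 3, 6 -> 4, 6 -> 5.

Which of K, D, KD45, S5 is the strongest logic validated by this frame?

Serial (axiom D): yes — every world has a successor (e.g. 1 S 6).
Euclidean (axiom 5): no — 2 S 5 and 2 S 6, but not 5 S 6.
Transitive (axiom 4): no — 1 S 6 and 6 S 3, but not 1 S 3.
Reflexive (axiom T): no — 1 is not related to itself.
So F validates K, D; KD45 would additionally require S to be Euclidean and transitive. The strongest is D.

D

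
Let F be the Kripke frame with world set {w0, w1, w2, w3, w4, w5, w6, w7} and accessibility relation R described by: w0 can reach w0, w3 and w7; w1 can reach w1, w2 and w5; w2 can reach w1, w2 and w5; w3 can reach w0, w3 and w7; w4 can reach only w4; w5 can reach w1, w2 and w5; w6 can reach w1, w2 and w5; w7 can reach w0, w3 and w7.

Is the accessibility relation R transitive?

Transitive: yes — every two-step R-path is closed by a direct edge.

Yes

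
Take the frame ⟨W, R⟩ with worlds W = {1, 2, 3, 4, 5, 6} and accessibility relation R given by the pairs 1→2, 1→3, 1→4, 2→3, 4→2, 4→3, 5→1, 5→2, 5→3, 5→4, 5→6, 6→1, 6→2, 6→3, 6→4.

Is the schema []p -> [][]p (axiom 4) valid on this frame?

By correspondence theory, 4 is valid on a frame iff R is transitive.
Transitive: yes — every two-step R-path is closed by a direct edge.

Yes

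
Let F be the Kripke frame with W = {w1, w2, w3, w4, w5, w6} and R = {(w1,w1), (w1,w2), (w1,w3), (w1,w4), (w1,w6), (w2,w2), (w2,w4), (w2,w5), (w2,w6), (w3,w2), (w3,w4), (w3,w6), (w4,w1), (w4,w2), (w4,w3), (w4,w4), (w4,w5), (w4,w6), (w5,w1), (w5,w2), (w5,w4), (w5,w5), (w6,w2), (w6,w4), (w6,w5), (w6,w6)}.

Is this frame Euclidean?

Euclidean: no — w1 R w2 and w1 R w3, but not w2 R w3.

No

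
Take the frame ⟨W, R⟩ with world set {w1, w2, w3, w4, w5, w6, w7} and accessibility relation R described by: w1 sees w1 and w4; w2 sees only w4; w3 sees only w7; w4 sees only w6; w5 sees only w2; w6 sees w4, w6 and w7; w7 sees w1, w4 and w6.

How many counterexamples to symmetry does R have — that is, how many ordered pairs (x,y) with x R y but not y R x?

6

Enumerating: (w1,w4), (w2,w4), (w3,w7), (w5,w2), (w7,w1), (w7,w4).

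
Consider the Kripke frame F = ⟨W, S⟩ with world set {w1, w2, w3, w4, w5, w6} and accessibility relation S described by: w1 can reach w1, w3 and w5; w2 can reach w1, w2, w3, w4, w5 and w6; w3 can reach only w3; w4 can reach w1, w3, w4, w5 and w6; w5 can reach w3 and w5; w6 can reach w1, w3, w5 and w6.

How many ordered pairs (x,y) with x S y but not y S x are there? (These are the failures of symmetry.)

15

Enumerating: (w1,w3), (w1,w5), (w2,w1), (w2,w3), (w2,w4), (w2,w5), (w2,w6), (w4,w1), (w4,w3), (w4,w5), (w4,w6), (w5,w3), (w6,w1), (w6,w3), (w6,w5).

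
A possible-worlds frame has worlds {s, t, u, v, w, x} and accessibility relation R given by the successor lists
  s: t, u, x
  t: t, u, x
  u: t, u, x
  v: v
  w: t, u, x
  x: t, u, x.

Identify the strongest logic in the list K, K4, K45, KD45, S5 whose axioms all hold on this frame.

Transitive (axiom 4): yes — every two-step R-path is closed by a direct edge.
Euclidean (axiom 5): yes — any two successors of a common world are R-related.
Serial (axiom D): yes — every world has a successor (e.g. s R t).
Reflexive (axiom T): no — s is not related to itself.
So F validates K, K4, K45, KD45; S5 would additionally require R to be reflexive. The strongest is KD45.

KD45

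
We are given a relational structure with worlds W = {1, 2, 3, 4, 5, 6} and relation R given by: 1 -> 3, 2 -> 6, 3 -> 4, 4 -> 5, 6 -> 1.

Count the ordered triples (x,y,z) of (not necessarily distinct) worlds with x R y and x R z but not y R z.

Enumerating: (1,3,3), (2,6,6), (3,4,4), (4,5,5), (6,1,1).

5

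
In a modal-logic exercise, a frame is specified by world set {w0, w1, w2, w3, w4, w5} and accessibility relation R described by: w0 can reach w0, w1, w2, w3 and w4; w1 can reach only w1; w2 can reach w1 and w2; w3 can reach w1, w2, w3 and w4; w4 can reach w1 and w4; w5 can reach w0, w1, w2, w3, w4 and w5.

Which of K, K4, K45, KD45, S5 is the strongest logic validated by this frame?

K4

Transitive (axiom 4): yes — every two-step R-path is closed by a direct edge.
Euclidean (axiom 5): no — w0 R w1 and w0 R w2, but not w1 R w2.
Serial (axiom D): yes — every world has a successor (e.g. w0 R w0).
Reflexive (axiom T): yes — every world is R-related to itself.
So F validates K, K4; K45 would additionally require R to be Euclidean. The strongest is K4.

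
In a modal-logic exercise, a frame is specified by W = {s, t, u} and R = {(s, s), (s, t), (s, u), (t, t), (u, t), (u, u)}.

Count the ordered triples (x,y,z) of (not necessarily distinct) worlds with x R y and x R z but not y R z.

Enumerating: (s,t,s), (s,t,u), (s,u,s), (u,t,u).

4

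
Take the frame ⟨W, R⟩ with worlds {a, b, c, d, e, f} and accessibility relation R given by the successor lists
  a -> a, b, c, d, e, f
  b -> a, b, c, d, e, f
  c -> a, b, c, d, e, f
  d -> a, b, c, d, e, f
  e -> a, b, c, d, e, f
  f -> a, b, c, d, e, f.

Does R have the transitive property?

Transitive: yes — every two-step R-path is closed by a direct edge.

Yes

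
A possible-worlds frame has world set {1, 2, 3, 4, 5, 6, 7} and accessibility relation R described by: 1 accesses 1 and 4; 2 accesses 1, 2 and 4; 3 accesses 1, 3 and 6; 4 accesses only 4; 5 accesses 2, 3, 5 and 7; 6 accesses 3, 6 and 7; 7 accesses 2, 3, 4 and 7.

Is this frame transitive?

Transitive: no — 3 R 1 and 1 R 4, but not 3 R 4.

No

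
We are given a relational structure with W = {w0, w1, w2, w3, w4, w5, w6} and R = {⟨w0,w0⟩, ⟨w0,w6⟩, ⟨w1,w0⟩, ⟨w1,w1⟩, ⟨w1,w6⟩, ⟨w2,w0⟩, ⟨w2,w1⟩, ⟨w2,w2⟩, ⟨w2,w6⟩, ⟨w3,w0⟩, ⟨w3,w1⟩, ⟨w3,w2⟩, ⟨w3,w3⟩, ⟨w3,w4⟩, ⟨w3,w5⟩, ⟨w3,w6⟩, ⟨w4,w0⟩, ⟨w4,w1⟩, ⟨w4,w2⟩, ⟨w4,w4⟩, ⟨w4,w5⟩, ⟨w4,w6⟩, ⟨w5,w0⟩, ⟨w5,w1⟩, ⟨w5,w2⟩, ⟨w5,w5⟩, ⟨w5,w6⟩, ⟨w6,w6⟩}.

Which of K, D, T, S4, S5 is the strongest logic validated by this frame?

S4

Serial (axiom D): yes — every world has a successor (e.g. w0 R w0).
Reflexive (axiom T): yes — every world is R-related to itself.
Transitive (axiom 4): yes — every two-step R-path is closed by a direct edge.
Euclidean (axiom 5): no — w1 R w6 and w1 R w0, but not w6 R w0.
So F validates K, D, T, S4; S5 would additionally require R to be Euclidean. The strongest is S4.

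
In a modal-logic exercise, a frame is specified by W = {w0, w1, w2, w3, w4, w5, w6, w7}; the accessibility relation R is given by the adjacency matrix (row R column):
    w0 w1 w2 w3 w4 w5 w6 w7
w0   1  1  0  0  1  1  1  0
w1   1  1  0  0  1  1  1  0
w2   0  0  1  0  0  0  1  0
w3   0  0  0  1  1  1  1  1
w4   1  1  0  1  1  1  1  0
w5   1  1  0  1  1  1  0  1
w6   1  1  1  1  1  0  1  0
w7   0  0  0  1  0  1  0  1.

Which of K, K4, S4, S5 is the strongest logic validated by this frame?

Transitive (axiom 4): no — w0 R w4 and w4 R w3, but not w0 R w3.
Reflexive (axiom T): yes — every world is R-related to itself.
Euclidean (axiom 5): no — w0 R w5 and w0 R w6, but not w5 R w6.
So F validates K; K4 would additionally require R to be transitive. The strongest is K.

K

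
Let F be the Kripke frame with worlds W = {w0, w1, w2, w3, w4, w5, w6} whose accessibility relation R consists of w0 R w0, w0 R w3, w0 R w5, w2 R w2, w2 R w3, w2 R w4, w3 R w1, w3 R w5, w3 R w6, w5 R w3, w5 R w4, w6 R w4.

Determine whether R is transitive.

Transitive: no — w0 R w3 and w3 R w1, but not w0 R w1.

No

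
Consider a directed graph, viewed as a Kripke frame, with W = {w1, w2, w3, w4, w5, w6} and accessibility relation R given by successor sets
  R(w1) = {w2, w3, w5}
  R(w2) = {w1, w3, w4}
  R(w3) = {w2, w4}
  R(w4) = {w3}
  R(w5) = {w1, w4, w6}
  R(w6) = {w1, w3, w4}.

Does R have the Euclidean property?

Euclidean: no — w1 R w2 and w1 R w5, but not w2 R w5.

No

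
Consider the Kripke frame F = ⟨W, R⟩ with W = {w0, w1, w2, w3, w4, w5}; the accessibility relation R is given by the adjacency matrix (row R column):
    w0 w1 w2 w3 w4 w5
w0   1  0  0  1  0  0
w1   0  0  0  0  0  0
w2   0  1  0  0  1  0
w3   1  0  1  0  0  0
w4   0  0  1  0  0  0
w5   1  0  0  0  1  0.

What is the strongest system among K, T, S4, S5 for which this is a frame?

Reflexive (axiom T): no — w1 is not related to itself.
Transitive (axiom 4): no — w0 R w3 and w3 R w2, but not w0 R w2.
Euclidean (axiom 5): no — w2 R w1 and w2 R w4, but not w1 R w4.
So F validates K; T would additionally require R to be reflexive. The strongest is K.

K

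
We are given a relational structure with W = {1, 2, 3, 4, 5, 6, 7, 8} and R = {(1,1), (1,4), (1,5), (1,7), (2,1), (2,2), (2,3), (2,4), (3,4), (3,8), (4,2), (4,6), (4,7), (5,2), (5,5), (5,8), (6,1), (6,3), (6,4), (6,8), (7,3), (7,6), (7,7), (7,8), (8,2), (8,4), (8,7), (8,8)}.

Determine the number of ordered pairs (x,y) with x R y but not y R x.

Enumerating: (1,4), (1,5), (1,7), (2,1), (2,3), (3,4), (3,8), (4,7), (5,2), (5,8), (6,1), (6,3), (6,8), (7,3), (7,6), (8,2), (8,4).

17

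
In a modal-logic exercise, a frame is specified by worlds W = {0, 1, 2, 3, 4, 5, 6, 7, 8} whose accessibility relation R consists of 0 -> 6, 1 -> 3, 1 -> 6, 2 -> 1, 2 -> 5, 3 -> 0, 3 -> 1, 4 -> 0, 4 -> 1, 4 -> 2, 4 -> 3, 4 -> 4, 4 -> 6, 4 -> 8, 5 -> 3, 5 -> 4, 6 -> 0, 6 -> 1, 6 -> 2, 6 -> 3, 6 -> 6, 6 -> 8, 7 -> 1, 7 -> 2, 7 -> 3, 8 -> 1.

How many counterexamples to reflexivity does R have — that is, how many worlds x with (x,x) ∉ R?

Enumerating: 0, 1, 2, 3, 5, 7, 8.

7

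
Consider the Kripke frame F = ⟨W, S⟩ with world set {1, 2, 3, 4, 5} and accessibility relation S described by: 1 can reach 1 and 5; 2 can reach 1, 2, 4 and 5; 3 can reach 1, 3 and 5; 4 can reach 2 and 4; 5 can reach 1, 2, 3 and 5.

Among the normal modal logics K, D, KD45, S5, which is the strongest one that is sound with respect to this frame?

Serial (axiom D): yes — every world has a successor (e.g. 1 S 1).
Euclidean (axiom 5): no — 2 S 1 and 2 S 4, but not 1 S 4.
Transitive (axiom 4): no — 1 S 5 and 5 S 2, but not 1 S 2.
Reflexive (axiom T): yes — every world is S-related to itself.
So F validates K, D; KD45 would additionally require S to be Euclidean and transitive. The strongest is D.

D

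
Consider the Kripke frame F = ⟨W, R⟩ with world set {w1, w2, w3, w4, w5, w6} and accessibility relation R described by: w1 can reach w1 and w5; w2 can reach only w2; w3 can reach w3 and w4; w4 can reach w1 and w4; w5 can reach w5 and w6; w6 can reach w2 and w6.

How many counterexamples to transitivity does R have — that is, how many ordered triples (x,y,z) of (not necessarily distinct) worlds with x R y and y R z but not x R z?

4

Enumerating: (w1,w5,w6), (w3,w4,w1), (w4,w1,w5), (w5,w6,w2).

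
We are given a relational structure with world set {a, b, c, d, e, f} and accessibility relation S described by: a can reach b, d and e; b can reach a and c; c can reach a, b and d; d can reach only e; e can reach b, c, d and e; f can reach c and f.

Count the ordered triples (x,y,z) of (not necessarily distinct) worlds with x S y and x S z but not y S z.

Enumerating: (a,b,b), (a,b,d), (a,b,e), (a,d,b), (a,d,d), (b,a,a), (b,a,c), (b,c,c), (c,a,a), (c,b,b), (c,b,d), (c,d,a), … and 12 more.
Total: 24.

24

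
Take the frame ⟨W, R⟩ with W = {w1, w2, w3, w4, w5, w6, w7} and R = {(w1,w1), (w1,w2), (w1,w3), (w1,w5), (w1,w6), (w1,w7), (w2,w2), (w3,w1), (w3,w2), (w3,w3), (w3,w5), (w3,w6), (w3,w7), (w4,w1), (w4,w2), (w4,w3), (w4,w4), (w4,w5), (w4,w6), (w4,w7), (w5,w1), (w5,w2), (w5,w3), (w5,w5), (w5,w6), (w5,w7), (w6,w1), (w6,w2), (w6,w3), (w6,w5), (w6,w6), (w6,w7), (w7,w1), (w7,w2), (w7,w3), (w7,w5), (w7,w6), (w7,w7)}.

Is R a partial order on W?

Reflexive: yes — every world is R-related to itself.
Transitive: yes — every two-step R-path is closed by a direct edge.
Antisymmetric: no — w1 R w3 and w3 R w1 with w1 ≠ w3.
So R is not a partial order.

No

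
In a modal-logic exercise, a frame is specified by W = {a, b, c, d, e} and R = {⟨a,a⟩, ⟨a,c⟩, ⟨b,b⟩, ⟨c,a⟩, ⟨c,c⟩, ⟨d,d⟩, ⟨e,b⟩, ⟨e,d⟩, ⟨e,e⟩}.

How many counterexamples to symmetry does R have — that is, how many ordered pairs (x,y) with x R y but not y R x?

Enumerating: (e,b), (e,d).

2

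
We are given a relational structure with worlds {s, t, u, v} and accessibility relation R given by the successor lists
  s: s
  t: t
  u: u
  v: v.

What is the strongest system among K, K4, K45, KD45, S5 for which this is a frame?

Transitive (axiom 4): yes — every two-step R-path is closed by a direct edge.
Euclidean (axiom 5): yes — any two successors of a common world are R-related.
Serial (axiom D): yes — every world has a successor (e.g. s R s).
Reflexive (axiom T): yes — every world is R-related to itself.
So F validates K, K4, K45, KD45, S5. The strongest is S5.

S5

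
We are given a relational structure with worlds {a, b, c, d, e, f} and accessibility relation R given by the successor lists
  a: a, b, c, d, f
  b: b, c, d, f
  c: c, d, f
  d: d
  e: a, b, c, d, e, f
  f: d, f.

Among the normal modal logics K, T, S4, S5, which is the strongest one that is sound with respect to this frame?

Reflexive (axiom T): yes — every world is R-related to itself.
Transitive (axiom 4): yes — every two-step R-path is closed by a direct edge.
Euclidean (axiom 5): no — a R c and a R b, but not c R b.
So F validates K, T, S4; S5 would additionally require R to be Euclidean. The strongest is S4.

S4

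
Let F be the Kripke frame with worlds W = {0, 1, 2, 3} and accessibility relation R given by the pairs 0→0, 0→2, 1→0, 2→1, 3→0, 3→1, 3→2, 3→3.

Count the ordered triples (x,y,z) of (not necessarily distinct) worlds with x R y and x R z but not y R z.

Enumerating: (0,2,0), (0,2,2), (2,1,1), (3,0,1), (3,0,3), (3,1,1), (3,1,2), (3,1,3), (3,2,0), (3,2,2), (3,2,3).

11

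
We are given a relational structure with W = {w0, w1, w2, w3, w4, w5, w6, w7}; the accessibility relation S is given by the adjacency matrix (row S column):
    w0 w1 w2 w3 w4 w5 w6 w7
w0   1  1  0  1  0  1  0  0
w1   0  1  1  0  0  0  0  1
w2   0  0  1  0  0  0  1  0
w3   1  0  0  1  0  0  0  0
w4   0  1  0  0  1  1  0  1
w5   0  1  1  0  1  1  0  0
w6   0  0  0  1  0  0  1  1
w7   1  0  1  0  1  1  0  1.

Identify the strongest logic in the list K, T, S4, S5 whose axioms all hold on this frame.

T

Reflexive (axiom T): yes — every world is S-related to itself.
Transitive (axiom 4): no — w0 S w1 and w1 S w2, but not w0 S w2.
Euclidean (axiom 5): no — w0 S w1 and w0 S w3, but not w1 S w3.
So F validates K, T; S4 would additionally require S to be transitive. The strongest is T.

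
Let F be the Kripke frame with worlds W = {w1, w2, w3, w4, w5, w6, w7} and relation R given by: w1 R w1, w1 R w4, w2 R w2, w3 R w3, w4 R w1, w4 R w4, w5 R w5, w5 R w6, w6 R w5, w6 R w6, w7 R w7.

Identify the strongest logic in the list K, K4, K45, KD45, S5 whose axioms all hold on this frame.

S5

Transitive (axiom 4): yes — every two-step R-path is closed by a direct edge.
Euclidean (axiom 5): yes — any two successors of a common world are R-related.
Serial (axiom D): yes — every world has a successor (e.g. w1 R w1).
Reflexive (axiom T): yes — every world is R-related to itself.
So F validates K, K4, K45, KD45, S5. The strongest is S5.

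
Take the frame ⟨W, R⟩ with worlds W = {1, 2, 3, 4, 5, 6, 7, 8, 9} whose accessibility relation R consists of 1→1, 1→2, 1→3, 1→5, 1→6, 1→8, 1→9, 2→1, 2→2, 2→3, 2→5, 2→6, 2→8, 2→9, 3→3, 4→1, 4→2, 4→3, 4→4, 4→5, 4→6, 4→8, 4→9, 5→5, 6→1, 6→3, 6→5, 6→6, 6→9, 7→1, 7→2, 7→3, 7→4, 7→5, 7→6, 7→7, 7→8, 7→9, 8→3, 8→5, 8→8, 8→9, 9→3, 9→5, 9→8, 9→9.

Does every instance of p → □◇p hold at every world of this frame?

No

Axiom B corresponds to the accessibility relation being symmetric.
Symmetric: no — 1 R 3 but not 3 R 1.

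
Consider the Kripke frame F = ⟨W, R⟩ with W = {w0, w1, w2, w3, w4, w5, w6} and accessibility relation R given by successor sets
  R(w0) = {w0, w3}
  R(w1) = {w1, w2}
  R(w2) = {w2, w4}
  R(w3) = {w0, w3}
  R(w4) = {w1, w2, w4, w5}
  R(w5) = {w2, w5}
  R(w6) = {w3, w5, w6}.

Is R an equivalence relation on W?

No

Reflexive: yes — every world is R-related to itself.
Symmetric: no — w1 R w2 but not w2 R w1.
Transitive: no — w1 R w2 and w2 R w4, but not w1 R w4.
So R is not an equivalence relation.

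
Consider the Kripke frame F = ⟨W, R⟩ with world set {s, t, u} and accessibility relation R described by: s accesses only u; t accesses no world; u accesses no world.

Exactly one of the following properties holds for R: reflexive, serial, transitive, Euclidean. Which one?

Reflexive: no — s is not related to itself.
Serial: no — t has no R-successor.
Transitive: yes — every two-step R-path is closed by a direct edge.
Euclidean: no — s R u and s R u, but not u R u.
Only transitive holds.

transitive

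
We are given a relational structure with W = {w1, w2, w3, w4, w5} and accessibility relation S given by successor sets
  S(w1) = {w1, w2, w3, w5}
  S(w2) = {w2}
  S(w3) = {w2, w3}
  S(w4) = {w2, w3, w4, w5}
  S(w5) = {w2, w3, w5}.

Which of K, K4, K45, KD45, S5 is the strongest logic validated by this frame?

Transitive (axiom 4): yes — every two-step S-path is closed by a direct edge.
Euclidean (axiom 5): no — w1 S w2 and w1 S w3, but not w2 S w3.
Serial (axiom D): yes — every world has a successor (e.g. w1 S w1).
Reflexive (axiom T): yes — every world is S-related to itself.
So F validates K, K4; K45 would additionally require S to be Euclidean. The strongest is K4.

K4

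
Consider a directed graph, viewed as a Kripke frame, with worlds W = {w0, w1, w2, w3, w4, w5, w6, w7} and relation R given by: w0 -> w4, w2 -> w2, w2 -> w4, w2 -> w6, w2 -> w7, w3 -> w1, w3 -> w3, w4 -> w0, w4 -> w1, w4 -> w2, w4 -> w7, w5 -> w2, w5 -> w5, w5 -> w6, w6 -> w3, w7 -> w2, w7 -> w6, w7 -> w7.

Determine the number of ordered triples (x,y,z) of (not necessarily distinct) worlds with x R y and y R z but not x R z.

Enumerating: (w0,w4,w0), (w0,w4,w1), (w0,w4,w2), (w0,w4,w7), (w2,w4,w0), (w2,w4,w1), (w2,w6,w3), (w4,w0,w4), (w4,w2,w4), (w4,w2,w6), (w4,w7,w6), (w5,w2,w4), (w5,w2,w7), (w5,w6,w3), (w6,w3,w1), (w7,w2,w4), (w7,w6,w3).

17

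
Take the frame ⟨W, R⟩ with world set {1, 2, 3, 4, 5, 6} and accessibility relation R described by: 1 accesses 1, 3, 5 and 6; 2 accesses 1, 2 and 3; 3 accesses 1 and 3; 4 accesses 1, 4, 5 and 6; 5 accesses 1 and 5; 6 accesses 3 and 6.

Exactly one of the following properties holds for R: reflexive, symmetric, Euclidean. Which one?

Reflexive: yes — every world is R-related to itself.
Symmetric: no — 1 R 6 but not 6 R 1.
Euclidean: no — 1 R 3 and 1 R 5, but not 3 R 5.
Only reflexive holds.

reflexive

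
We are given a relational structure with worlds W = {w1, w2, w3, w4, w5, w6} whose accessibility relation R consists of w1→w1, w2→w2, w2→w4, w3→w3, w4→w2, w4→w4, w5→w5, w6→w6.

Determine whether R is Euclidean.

Euclidean: yes — any two successors of a common world are R-related.

Yes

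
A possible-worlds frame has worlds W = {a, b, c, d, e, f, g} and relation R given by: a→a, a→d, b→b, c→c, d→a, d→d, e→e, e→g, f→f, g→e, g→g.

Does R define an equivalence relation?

Reflexive: yes — every world is R-related to itself.
Symmetric: yes — every pair in R has its reverse in R.
Transitive: yes — every two-step R-path is closed by a direct edge.
So R is an equivalence relation.

Yes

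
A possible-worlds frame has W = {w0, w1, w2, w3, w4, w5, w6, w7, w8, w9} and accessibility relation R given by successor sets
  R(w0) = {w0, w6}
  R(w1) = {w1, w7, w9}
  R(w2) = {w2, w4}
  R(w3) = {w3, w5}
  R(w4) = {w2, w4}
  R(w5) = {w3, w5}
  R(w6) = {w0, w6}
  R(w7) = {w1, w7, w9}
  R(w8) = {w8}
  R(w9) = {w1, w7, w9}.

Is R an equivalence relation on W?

Reflexive: yes — every world is R-related to itself.
Symmetric: yes — every pair in R has its reverse in R.
Transitive: yes — every two-step R-path is closed by a direct edge.
So R is an equivalence relation.

Yes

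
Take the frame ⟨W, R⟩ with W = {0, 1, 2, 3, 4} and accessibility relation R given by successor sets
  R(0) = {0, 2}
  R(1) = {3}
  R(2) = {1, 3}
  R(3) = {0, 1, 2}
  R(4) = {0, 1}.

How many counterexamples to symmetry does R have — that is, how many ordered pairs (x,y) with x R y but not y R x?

Enumerating: (0,2), (2,1), (3,0), (4,0), (4,1).

5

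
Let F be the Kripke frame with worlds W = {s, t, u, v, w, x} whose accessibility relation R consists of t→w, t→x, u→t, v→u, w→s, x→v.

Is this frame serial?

No

Serial: no — s has no R-successor.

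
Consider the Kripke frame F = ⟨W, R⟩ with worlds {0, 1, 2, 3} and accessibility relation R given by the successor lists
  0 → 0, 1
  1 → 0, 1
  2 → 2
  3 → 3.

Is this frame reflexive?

Yes

Reflexive: yes — every world is R-related to itself.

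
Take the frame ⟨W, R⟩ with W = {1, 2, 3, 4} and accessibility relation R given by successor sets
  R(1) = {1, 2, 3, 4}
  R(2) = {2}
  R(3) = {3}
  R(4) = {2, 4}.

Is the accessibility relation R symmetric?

No

Symmetric: no — 1 R 2 but not 2 R 1.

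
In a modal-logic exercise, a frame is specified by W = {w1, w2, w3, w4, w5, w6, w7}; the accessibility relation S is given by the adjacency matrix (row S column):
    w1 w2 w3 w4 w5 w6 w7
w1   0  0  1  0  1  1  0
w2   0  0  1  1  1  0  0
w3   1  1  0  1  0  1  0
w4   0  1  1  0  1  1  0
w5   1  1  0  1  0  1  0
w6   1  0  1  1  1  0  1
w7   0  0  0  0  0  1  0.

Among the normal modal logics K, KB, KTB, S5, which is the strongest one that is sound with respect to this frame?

Symmetric (axiom B): yes — every pair in S has its reverse in S.
Reflexive (axiom T): no — w1 is not related to itself.
Euclidean (axiom 5): no — w1 S w3 and w1 S w5, but not w3 S w5.
So F validates K, KB; KTB would additionally require S to be reflexive. The strongest is KB.

KB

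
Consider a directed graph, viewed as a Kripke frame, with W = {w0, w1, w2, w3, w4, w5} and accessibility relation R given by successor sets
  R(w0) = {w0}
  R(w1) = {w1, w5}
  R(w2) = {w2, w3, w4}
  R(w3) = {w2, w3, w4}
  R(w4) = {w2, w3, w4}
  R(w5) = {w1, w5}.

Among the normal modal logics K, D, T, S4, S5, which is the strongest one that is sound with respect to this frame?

Serial (axiom D): yes — every world has a successor (e.g. w0 R w0).
Reflexive (axiom T): yes — every world is R-related to itself.
Transitive (axiom 4): yes — every two-step R-path is closed by a direct edge.
Euclidean (axiom 5): yes — any two successors of a common world are R-related.
So F validates K, D, T, S4, S5. The strongest is S5.

S5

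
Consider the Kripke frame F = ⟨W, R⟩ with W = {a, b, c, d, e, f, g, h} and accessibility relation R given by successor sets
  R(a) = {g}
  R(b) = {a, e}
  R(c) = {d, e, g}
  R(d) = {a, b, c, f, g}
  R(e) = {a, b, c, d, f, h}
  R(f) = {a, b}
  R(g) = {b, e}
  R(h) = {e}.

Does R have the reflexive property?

Reflexive: no — a is not related to itself.

No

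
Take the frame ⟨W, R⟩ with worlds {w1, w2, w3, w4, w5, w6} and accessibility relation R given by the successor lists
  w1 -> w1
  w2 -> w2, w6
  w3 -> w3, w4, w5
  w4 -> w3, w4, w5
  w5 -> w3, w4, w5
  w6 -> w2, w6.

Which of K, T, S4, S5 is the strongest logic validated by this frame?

S5

Reflexive (axiom T): yes — every world is R-related to itself.
Transitive (axiom 4): yes — every two-step R-path is closed by a direct edge.
Euclidean (axiom 5): yes — any two successors of a common world are R-related.
So F validates K, T, S4, S5. The strongest is S5.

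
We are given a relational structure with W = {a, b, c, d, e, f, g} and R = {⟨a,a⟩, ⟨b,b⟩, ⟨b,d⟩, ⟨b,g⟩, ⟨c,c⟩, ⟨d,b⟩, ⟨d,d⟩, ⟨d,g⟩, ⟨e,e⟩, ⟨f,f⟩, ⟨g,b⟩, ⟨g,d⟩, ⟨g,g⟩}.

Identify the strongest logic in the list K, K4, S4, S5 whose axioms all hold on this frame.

S5

Transitive (axiom 4): yes — every two-step R-path is closed by a direct edge.
Reflexive (axiom T): yes — every world is R-related to itself.
Euclidean (axiom 5): yes — any two successors of a common world are R-related.
So F validates K, K4, S4, S5. The strongest is S5.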